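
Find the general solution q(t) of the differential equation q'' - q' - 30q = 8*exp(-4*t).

Characteristic equation r² - r - 30 = 0 factors as (r - 6)(r + 5) = 0, so r = 6, -5.
Hence q_h = C1*exp(6*t) + C2*exp(-5*t).
Try q_p = A*exp(-4*t). Substituting into the equation and dividing by exp(-4*t) gives A = -4/5, so q_p = -4*exp(-4*t)/5.

q = -4*exp(-4*t)/5 + C1*exp(6*t) + C2*exp(-5*t)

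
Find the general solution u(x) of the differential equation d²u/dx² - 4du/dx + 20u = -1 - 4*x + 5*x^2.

u = -19/200 - x/10 + x**2/4 + C1*cos(4*x)*exp(2*x) + C2*exp(2*x)*sin(4*x)

Characteristic equation r² - 4r + 20 = 0 has discriminant (-4)² - 4·(20) = -64 < 0, so r = 2 ± 4i.
Hence u_h = C1*cos(4*x)*exp(2*x) + C2*exp(2*x)*sin(4*x).
For the particular solution try u_p = A0 + A1*x + A2*x^2. Substituting and matching coefficients of each power of x gives A0 = -19/200, A1 = -1/10, A2 = 1/4, so u_p = -19/200 - x/10 + x^2/4.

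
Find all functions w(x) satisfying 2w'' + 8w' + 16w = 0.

Divide through by 2: w'' + 4w' + 8w = 0.
Characteristic equation r² + 4r + 8 = 0 has discriminant (4)² - 4·(8) = -16 < 0, so r = -2 ± 2i.
Hence w_h = C1*cos(2*x)*exp(-2*x) + C2*exp(-2*x)*sin(2*x).

w = C1*cos(2*x)*exp(-2*x) + C2*exp(-2*x)*sin(2*x)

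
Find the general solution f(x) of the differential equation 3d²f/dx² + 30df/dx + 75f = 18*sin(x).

Divide through by 3: f'' + 10f' + 25f = 6*sin(x).
Characteristic equation r² + 10r + 25 = 0 has discriminant (10)² - 4·(25) = 0, so r = -5 is a repeated root.
Hence f_h = (C1 + C2*x)*exp(-5*x).
Try f_p = A*cos(x) + B*sin(x). Substituting and equating the coefficients of cos(x) and sin(x) gives A = -15/169, B = 36/169, so f_p = -15*cos(x)/169 + 36*sin(x)/169.

f = -15*cos(x)/169 + 36*sin(x)/169 + C1*exp(-5*x) + C2*x*exp(-5*x)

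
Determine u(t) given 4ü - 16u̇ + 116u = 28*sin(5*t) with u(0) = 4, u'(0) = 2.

Divide through by 4: u'' - 4u' + 29u = 7*sin(5*t).
Characteristic equation r² - 4r + 29 = 0 has discriminant (-4)² - 4·(29) = -100 < 0, so r = 2 ± 5i.
Hence u_h = C1*cos(5*t)*exp(2*t) + C2*exp(2*t)*sin(5*t).
Try u_p = A*cos(5*t) + B*sin(5*t). Substituting and equating the coefficients of cos(5t) and sin(5t) gives A = 35/104, B = 7/104, so u_p = 7*sin(5*t)/104 + 35*cos(5*t)/104.
General solution: u = 7*sin(5*t)/104 + 35*cos(5*t)/104 + C1*cos(5*t)*exp(2*t) + C2*exp(2*t)*sin(5*t).
Apply the initial conditions: u(0) = 35/104 + C1 = 4 and u'(0) = 35/104 + 2*C1 + 5*C2 = 2. Solving gives C1 = 381/104, C2 = -589/520.

u = 7*sin(5*t)/104 + 35*cos(5*t)/104 - 589*exp(2*t)*sin(5*t)/520 + 381*cos(5*t)*exp(2*t)/104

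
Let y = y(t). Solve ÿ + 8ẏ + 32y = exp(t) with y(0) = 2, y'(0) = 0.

y = exp(t)/41 + 81*cos(4*t)*exp(-4*t)/41 + 323*exp(-4*t)*sin(4*t)/164

Characteristic equation r² + 8r + 32 = 0 has discriminant (8)² - 4·(32) = -64 < 0, so r = -4 ± 4i.
Hence y_h = C1*cos(4*t)*exp(-4*t) + C2*exp(-4*t)*sin(4*t).
Try y_p = A*exp(t). Substituting into the equation and dividing by exp(t) gives A = 1/41, so y_p = exp(t)/41.
General solution: y = exp(t)/41 + C1*cos(4*t)*exp(-4*t) + C2*exp(-4*t)*sin(4*t).
Apply the initial conditions: y(0) = 1/41 + C1 = 2 and y'(0) = 1/41 - 4*C1 + 4*C2 = 0. Solving gives C1 = 81/41, C2 = 323/164.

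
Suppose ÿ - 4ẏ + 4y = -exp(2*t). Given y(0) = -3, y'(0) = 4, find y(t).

Characteristic equation r² - 4r + 4 = 0 has discriminant (-4)² - 4·(4) = 0, so r = 2 is a repeated root.
Hence y_h = (C1 + C2*t)*exp(2*t).
Since exp(2*t) solves the homogeneous equation (r = 2 is a root of multiplicity 2), multiply the trial by t^2. Try y_p = A*t^2*exp(2*t). Substituting into the equation and dividing by exp(2*t) gives A = -1/2, so y_p = -t^2*exp(2*t)/2.
General solution: y = C1*exp(2*t) - t^2*exp(2*t)/2 + C2*t*exp(2*t).
Apply the initial conditions: y(0) = C1 = -3 and y'(0) = C2 + 2*C1 = 4. Solving gives C1 = -3, C2 = 10.

y = -3*exp(2*t) + 10*t*exp(2*t) - t**2*exp(2*t)/2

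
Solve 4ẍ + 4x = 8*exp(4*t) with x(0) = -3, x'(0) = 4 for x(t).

x = -53*cos(t)/17 + 2*exp(4*t)/17 + 60*sin(t)/17

Divide through by 4: x'' + x = 2*exp(4*t).
Characteristic equation r² + 1 = 0 has discriminant (0)² - 4·(1) = -4 < 0, so r = ± i.
Hence x_h = C1*cos(t) + C2*sin(t).
Try x_p = A*exp(4*t). Substituting into the equation and dividing by exp(4*t) gives A = 2/17, so x_p = 2*exp(4*t)/17.
General solution: x = 2*exp(4*t)/17 + C1*cos(t) + C2*sin(t).
Apply the initial conditions: x(0) = 2/17 + C1 = -3 and x'(0) = 8/17 + C2 = 4. Solving gives C1 = -53/17, C2 = 60/17.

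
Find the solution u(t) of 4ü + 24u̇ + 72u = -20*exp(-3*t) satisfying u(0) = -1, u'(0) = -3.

u = -5*exp(-3*t)/9 - 2*exp(-3*t)*sin(3*t) - 4*cos(3*t)*exp(-3*t)/9

Divide through by 4: u'' + 6u' + 18u = -5*exp(-3*t).
Characteristic equation r² + 6r + 18 = 0 has discriminant (6)² - 4·(18) = -36 < 0, so r = -3 ± 3i.
Hence u_h = C1*cos(3*t)*exp(-3*t) + C2*exp(-3*t)*sin(3*t).
Try u_p = A*exp(-3*t). Substituting into the equation and dividing by exp(-3*t) gives A = -5/9, so u_p = -5*exp(-3*t)/9.
General solution: u = -5*exp(-3*t)/9 + C1*cos(3*t)*exp(-3*t) + C2*exp(-3*t)*sin(3*t).
Apply the initial conditions: u(0) = -5/9 + C1 = -1 and u'(0) = 5/3 - 3*C1 + 3*C2 = -3. Solving gives C1 = -4/9, C2 = -2.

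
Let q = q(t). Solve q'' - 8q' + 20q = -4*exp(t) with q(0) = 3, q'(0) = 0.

Characteristic equation r² - 8r + 20 = 0 has discriminant (-8)² - 4·(20) = -16 < 0, so r = 4 ± 2i.
Hence q_h = C1*cos(2*t)*exp(4*t) + C2*exp(4*t)*sin(2*t).
Try q_p = A*exp(t). Substituting into the equation and dividing by exp(t) gives A = -4/13, so q_p = -4*exp(t)/13.
General solution: q = -4*exp(t)/13 + C1*cos(2*t)*exp(4*t) + C2*exp(4*t)*sin(2*t).
Apply the initial conditions: q(0) = -4/13 + C1 = 3 and q'(0) = -4/13 + 2*C2 + 4*C1 = 0. Solving gives C1 = 43/13, C2 = -84/13.

q = -4*exp(t)/13 - 84*exp(4*t)*sin(2*t)/13 + 43*cos(2*t)*exp(4*t)/13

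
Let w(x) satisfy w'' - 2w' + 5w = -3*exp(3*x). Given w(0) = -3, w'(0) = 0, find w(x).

Characteristic equation r² - 2r + 5 = 0 has discriminant (-2)² - 4·(5) = -16 < 0, so r = 1 ± 2i.
Hence w_h = C1*cos(2*x)*exp(x) + C2*exp(x)*sin(2*x).
Try w_p = A*exp(3*x). Substituting into the equation and dividing by exp(3*x) gives A = -3/8, so w_p = -3*exp(3*x)/8.
General solution: w = -3*exp(3*x)/8 + C1*cos(2*x)*exp(x) + C2*exp(x)*sin(2*x).
Apply the initial conditions: w(0) = -3/8 + C1 = -3 and w'(0) = -9/8 + C1 + 2*C2 = 0. Solving gives C1 = -21/8, C2 = 15/8.

w = -3*exp(3*x)/8 - 21*cos(2*x)*exp(x)/8 + 15*exp(x)*sin(2*x)/8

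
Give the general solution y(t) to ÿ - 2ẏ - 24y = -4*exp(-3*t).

Characteristic equation r² - 2r - 24 = 0 factors as (r - 6)(r + 4) = 0, so r = 6, -4.
Hence y_h = C1*exp(6*t) + C2*exp(-4*t).
Try y_p = A*exp(-3*t). Substituting into the equation and dividing by exp(-3*t) gives A = 4/9, so y_p = 4*exp(-3*t)/9.

y = 4*exp(-3*t)/9 + C1*exp(6*t) + C2*exp(-4*t)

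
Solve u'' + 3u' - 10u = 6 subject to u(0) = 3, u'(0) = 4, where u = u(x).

u = -3/5 + 16*exp(-5*x)/35 + 22*exp(2*x)/7

Characteristic equation r² + 3r - 10 = 0 factors as (r + 5)(r - 2) = 0, so r = -5, 2.
Hence u_h = C1*exp(-5*x) + C2*exp(2*x).
For the particular solution try u_p = A0. Substituting and matching coefficients of each power of x gives A0 = -3/5, so u_p = -3/5.
General solution: u = -3/5 + C1*exp(-5*x) + C2*exp(2*x).
Apply the initial conditions: u(0) = -3/5 + C1 + C2 = 3 and u'(0) = -5*C1 + 2*C2 = 4. Solving gives C1 = 16/35, C2 = 22/7.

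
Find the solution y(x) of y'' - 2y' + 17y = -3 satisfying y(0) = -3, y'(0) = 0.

Characteristic equation r² - 2r + 17 = 0 has discriminant (-2)² - 4·(17) = -64 < 0, so r = 1 ± 4i.
Hence y_h = C1*cos(4*x)*exp(x) + C2*exp(x)*sin(4*x).
For the particular solution try y_p = A0. Substituting and matching coefficients of each power of x gives A0 = -3/17, so y_p = -3/17.
General solution: y = -3/17 + C1*cos(4*x)*exp(x) + C2*exp(x)*sin(4*x).
Apply the initial conditions: y(0) = -3/17 + C1 = -3 and y'(0) = C1 + 4*C2 = 0. Solving gives C1 = -48/17, C2 = 12/17.

y = -3/17 - 48*cos(4*x)*exp(x)/17 + 12*exp(x)*sin(4*x)/17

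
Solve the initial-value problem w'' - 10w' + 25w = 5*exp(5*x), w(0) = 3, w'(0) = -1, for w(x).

w = 3*exp(5*x) - 16*x*exp(5*x) + 5*x**2*exp(5*x)/2

Characteristic equation r² - 10r + 25 = 0 has discriminant (-10)² - 4·(25) = 0, so r = 5 is a repeated root.
Hence w_h = (C1 + C2*x)*exp(5*x).
Since exp(5*x) solves the homogeneous equation (r = 5 is a root of multiplicity 2), multiply the trial by x^2. Try w_p = A*x^2*exp(5*x). Substituting into the equation and dividing by exp(5*x) gives A = 5/2, so w_p = 5*x^2*exp(5*x)/2.
General solution: w = C1*exp(5*x) + 5*x^2*exp(5*x)/2 + C2*x*exp(5*x).
Apply the initial conditions: w(0) = C1 = 3 and w'(0) = C2 + 5*C1 = -1. Solving gives C1 = 3, C2 = -16.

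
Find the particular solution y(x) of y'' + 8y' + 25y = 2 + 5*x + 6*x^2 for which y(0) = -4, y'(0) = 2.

Characteristic equation r² + 8r + 25 = 0 has discriminant (8)² - 4·(25) = -36 < 0, so r = -4 ± 3i.
Hence y_h = C1*cos(3*x)*exp(-4*x) + C2*exp(-4*x)*sin(3*x).
For the particular solution try y_p = A0 + A1*x + A2*x^2. Substituting and matching coefficients of each power of x gives A0 = 718/15625, A1 = 29/625, A2 = 6/25, so y_p = 718/15625 + 6*x^2/25 + 29*x/625.
General solution: y = 718/15625 + 6*x^2/25 + 29*x/625 + C1*cos(3*x)*exp(-4*x) + C2*exp(-4*x)*sin(3*x).
Apply the initial conditions: y(0) = 718/15625 + C1 = -4 and y'(0) = 29/625 - 4*C1 + 3*C2 = 2. Solving gives C1 = -63218/15625, C2 = -222347/46875.

y = 718/15625 + 6*x**2/25 + 29*x/625 - 222347*exp(-4*x)*sin(3*x)/46875 - 63218*cos(3*x)*exp(-4*x)/15625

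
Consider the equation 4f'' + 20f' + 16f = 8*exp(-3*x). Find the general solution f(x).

Divide through by 4: f'' + 5f' + 4f = 2*exp(-3*x).
Characteristic equation r² + 5r + 4 = 0 factors as (r + 4)(r + 1) = 0, so r = -4, -1.
Hence f_h = C1*exp(-4*x) + C2*exp(-x).
Try f_p = A*exp(-3*x). Substituting into the equation and dividing by exp(-3*x) gives A = -1, so f_p = -exp(-3*x).

f = -exp(-3*x) + C1*exp(-4*x) + C2*exp(-x)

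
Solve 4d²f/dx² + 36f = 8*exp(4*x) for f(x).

f = 2*exp(4*x)/25 + C1*cos(3*x) + C2*sin(3*x)

Divide through by 4: f'' + 9f = 2*exp(4*x).
Characteristic equation r² + 9 = 0 has discriminant (0)² - 4·(9) = -36 < 0, so r = ± 3i.
Hence f_h = C1*cos(3*x) + C2*sin(3*x).
Try f_p = A*exp(4*x). Substituting into the equation and dividing by exp(4*x) gives A = 2/25, so f_p = 2*exp(4*x)/25.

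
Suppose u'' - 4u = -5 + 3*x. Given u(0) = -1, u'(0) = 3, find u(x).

u = 5/4 - 33*exp(-2*x)/16 - 3*x/4 - 3*exp(2*x)/16

Characteristic equation r² - 4 = 0 factors as (r - 2)(r + 2) = 0, so r = 2, -2.
Hence u_h = C1*exp(2*x) + C2*exp(-2*x).
For the particular solution try u_p = A0 + A1*x. Substituting and matching coefficients of each power of x gives A0 = 5/4, A1 = -3/4, so u_p = 5/4 - 3*x/4.
General solution: u = 5/4 - 3*x/4 + C1*exp(2*x) + C2*exp(-2*x).
Apply the initial conditions: u(0) = 5/4 + C1 + C2 = -1 and u'(0) = -3/4 - 2*C2 + 2*C1 = 3. Solving gives C1 = -3/16, C2 = -33/16.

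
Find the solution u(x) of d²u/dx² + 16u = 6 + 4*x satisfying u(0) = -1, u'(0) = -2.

u = 3/8 - 11*cos(4*x)/8 - 9*sin(4*x)/16 + x/4

Characteristic equation r² + 16 = 0 has discriminant (0)² - 4·(16) = -64 < 0, so r = ± 4i.
Hence u_h = C1*cos(4*x) + C2*sin(4*x).
For the particular solution try u_p = A0 + A1*x. Substituting and matching coefficients of each power of x gives A0 = 3/8, A1 = 1/4, so u_p = 3/8 + x/4.
General solution: u = 3/8 + x/4 + C1*cos(4*x) + C2*sin(4*x).
Apply the initial conditions: u(0) = 3/8 + C1 = -1 and u'(0) = 1/4 + 4*C2 = -2. Solving gives C1 = -11/8, C2 = -9/16.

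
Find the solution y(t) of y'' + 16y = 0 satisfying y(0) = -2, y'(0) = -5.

Characteristic equation r² + 16 = 0 has discriminant (0)² - 4·(16) = -64 < 0, so r = ± 4i.
Hence y_h = C1*cos(4*t) + C2*sin(4*t).
Apply the initial conditions: y(0) = C1 = -2 and y'(0) = 4*C2 = -5. Solving gives C1 = -2, C2 = -5/4.

y = -2*cos(4*t) - 5*sin(4*t)/4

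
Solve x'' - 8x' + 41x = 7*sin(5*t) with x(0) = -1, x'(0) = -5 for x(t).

x = 7*sin(5*t)/116 + 35*cos(5*t)/232 - 267*cos(5*t)*exp(4*t)/232 - 81*exp(4*t)*sin(5*t)/580

Characteristic equation r² - 8r + 41 = 0 has discriminant (-8)² - 4·(41) = -100 < 0, so r = 4 ± 5i.
Hence x_h = C1*cos(5*t)*exp(4*t) + C2*exp(4*t)*sin(5*t).
Try x_p = A*cos(5*t) + B*sin(5*t). Substituting and equating the coefficients of cos(5t) and sin(5t) gives A = 35/232, B = 7/116, so x_p = 7*sin(5*t)/116 + 35*cos(5*t)/232.
General solution: x = 7*sin(5*t)/116 + 35*cos(5*t)/232 + C1*cos(5*t)*exp(4*t) + C2*exp(4*t)*sin(5*t).
Apply the initial conditions: x(0) = 35/232 + C1 = -1 and x'(0) = 35/116 + 4*C1 + 5*C2 = -5. Solving gives C1 = -267/232, C2 = -81/580.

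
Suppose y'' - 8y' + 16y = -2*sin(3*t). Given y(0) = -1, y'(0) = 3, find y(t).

y = -577*exp(4*t)/625 - 48*cos(3*t)/625 - 14*sin(3*t)/625 + 169*t*exp(4*t)/25

Characteristic equation r² - 8r + 16 = 0 has discriminant (-8)² - 4·(16) = 0, so r = 4 is a repeated root.
Hence y_h = (C1 + C2*t)*exp(4*t).
Try y_p = A*cos(3*t) + B*sin(3*t). Substituting and equating the coefficients of cos(3t) and sin(3t) gives A = -48/625, B = -14/625, so y_p = -48*cos(3*t)/625 - 14*sin(3*t)/625.
General solution: y = -48*cos(3*t)/625 - 14*sin(3*t)/625 + C1*exp(4*t) + C2*t*exp(4*t).
Apply the initial conditions: y(0) = -48/625 + C1 = -1 and y'(0) = -42/625 + C2 + 4*C1 = 3. Solving gives C1 = -577/625, C2 = 169/25.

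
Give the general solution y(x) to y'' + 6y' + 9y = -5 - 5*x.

Characteristic equation r² + 6r + 9 = 0 has discriminant (6)² - 4·(9) = 0, so r = -3 is a repeated root.
Hence y_h = (C1 + C2*x)*exp(-3*x).
For the particular solution try y_p = A0 + A1*x. Substituting and matching coefficients of each power of x gives A0 = -5/27, A1 = -5/9, so y_p = -5/27 - 5*x/9.

y = -5/27 - 5*x/9 + C1*exp(-3*x) + C2*x*exp(-3*x)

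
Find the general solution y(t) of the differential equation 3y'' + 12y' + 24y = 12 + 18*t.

y = 1/8 + 3*t/4 + C1*cos(2*t)*exp(-2*t) + C2*exp(-2*t)*sin(2*t)

Divide through by 3: y'' + 4y' + 8y = 4 + 6*t.
Characteristic equation r² + 4r + 8 = 0 has discriminant (4)² - 4·(8) = -16 < 0, so r = -2 ± 2i.
Hence y_h = C1*cos(2*t)*exp(-2*t) + C2*exp(-2*t)*sin(2*t).
For the particular solution try y_p = A0 + A1*t. Substituting and matching coefficients of each power of t gives A0 = 1/8, A1 = 3/4, so y_p = 1/8 + 3*t/4.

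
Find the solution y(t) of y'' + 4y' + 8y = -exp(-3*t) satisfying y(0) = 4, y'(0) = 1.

y = -exp(-3*t)/5 + 21*cos(2*t)*exp(-2*t)/5 + 22*exp(-2*t)*sin(2*t)/5

Characteristic equation r² + 4r + 8 = 0 has discriminant (4)² - 4·(8) = -16 < 0, so r = -2 ± 2i.
Hence y_h = C1*cos(2*t)*exp(-2*t) + C2*exp(-2*t)*sin(2*t).
Try y_p = A*exp(-3*t). Substituting into the equation and dividing by exp(-3*t) gives A = -1/5, so y_p = -exp(-3*t)/5.
General solution: y = -exp(-3*t)/5 + C1*cos(2*t)*exp(-2*t) + C2*exp(-2*t)*sin(2*t).
Apply the initial conditions: y(0) = -1/5 + C1 = 4 and y'(0) = 3/5 - 2*C1 + 2*C2 = 1. Solving gives C1 = 21/5, C2 = 22/5.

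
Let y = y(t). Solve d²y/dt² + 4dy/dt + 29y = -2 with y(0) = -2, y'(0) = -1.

Characteristic equation r² + 4r + 29 = 0 has discriminant (4)² - 4·(29) = -100 < 0, so r = -2 ± 5i.
Hence y_h = C1*cos(5*t)*exp(-2*t) + C2*exp(-2*t)*sin(5*t).
For the particular solution try y_p = A0. Substituting and matching coefficients of each power of t gives A0 = -2/29, so y_p = -2/29.
General solution: y = -2/29 + C1*cos(5*t)*exp(-2*t) + C2*exp(-2*t)*sin(5*t).
Apply the initial conditions: y(0) = -2/29 + C1 = -2 and y'(0) = -2*C1 + 5*C2 = -1. Solving gives C1 = -56/29, C2 = -141/145.

y = -2/29 - 141*exp(-2*t)*sin(5*t)/145 - 56*cos(5*t)*exp(-2*t)/29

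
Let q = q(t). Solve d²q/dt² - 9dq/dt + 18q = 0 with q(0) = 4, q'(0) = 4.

q = -8*exp(6*t)/3 + 20*exp(3*t)/3

Characteristic equation r² - 9r + 18 = 0 factors as (r - 6)(r - 3) = 0, so r = 6, 3.
Hence q_h = C1*exp(6*t) + C2*exp(3*t).
Apply the initial conditions: q(0) = C1 + C2 = 4 and q'(0) = 3*C2 + 6*C1 = 4. Solving gives C1 = -8/3, C2 = 20/3.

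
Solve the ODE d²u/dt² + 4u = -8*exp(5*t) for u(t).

Characteristic equation r² + 4 = 0 has discriminant (0)² - 4·(4) = -16 < 0, so r = ± 2i.
Hence u_h = C1*cos(2*t) + C2*sin(2*t).
Try u_p = A*exp(5*t). Substituting into the equation and dividing by exp(5*t) gives A = -8/29, so u_p = -8*exp(5*t)/29.

u = -8*exp(5*t)/29 + C1*cos(2*t) + C2*sin(2*t)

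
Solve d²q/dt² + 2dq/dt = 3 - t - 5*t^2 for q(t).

q = C2 + t**2 + t/2 - 5*t**3/6 + C1*exp(-2*t)

Characteristic equation r² + 2r = 0 factors as (r + 2)r = 0, so r = -2, 0.
Hence q_h = C1*exp(-2*t) + C2.
Since 0 is a characteristic root (multiplicity 1), multiply the polynomial trial by t: try q_p = t*(A0 + A1*t + A2*t^2). Substituting and matching coefficients of each power of t gives A0 = 1/2, A1 = 1, A2 = -5/6, so q_p = t^2 + t/2 - 5*t^3/6.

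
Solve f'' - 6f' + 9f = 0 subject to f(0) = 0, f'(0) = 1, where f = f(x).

f = x*exp(3*x)

Characteristic equation r² - 6r + 9 = 0 has discriminant (-6)² - 4·(9) = 0, so r = 3 is a repeated root.
Hence f_h = (C1 + C2*x)*exp(3*x).
Apply the initial conditions: f(0) = C1 = 0 and f'(0) = C2 + 3*C1 = 1. Solving gives C1 = 0, C2 = 1.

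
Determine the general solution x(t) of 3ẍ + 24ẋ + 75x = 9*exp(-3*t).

x = 3*exp(-3*t)/10 + C1*cos(3*t)*exp(-4*t) + C2*exp(-4*t)*sin(3*t)

Divide through by 3: x'' + 8x' + 25x = 3*exp(-3*t).
Characteristic equation r² + 8r + 25 = 0 has discriminant (8)² - 4·(25) = -36 < 0, so r = -4 ± 3i.
Hence x_h = C1*cos(3*t)*exp(-4*t) + C2*exp(-4*t)*sin(3*t).
Try x_p = A*exp(-3*t). Substituting into the equation and dividing by exp(-3*t) gives A = 3/10, so x_p = 3*exp(-3*t)/10.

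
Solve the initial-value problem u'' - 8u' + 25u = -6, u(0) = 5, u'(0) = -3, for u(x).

u = -6/25 - 599*exp(4*x)*sin(3*x)/75 + 131*cos(3*x)*exp(4*x)/25

Characteristic equation r² - 8r + 25 = 0 has discriminant (-8)² - 4·(25) = -36 < 0, so r = 4 ± 3i.
Hence u_h = C1*cos(3*x)*exp(4*x) + C2*exp(4*x)*sin(3*x).
For the particular solution try u_p = A0. Substituting and matching coefficients of each power of x gives A0 = -6/25, so u_p = -6/25.
General solution: u = -6/25 + C1*cos(3*x)*exp(4*x) + C2*exp(4*x)*sin(3*x).
Apply the initial conditions: u(0) = -6/25 + C1 = 5 and u'(0) = 3*C2 + 4*C1 = -3. Solving gives C1 = 131/25, C2 = -599/75.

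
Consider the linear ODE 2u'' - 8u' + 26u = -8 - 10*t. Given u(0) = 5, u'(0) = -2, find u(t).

Divide through by 2: u'' - 4u' + 13u = -4 - 5*t.
Characteristic equation r² - 4r + 13 = 0 has discriminant (-4)² - 4·(13) = -36 < 0, so r = 2 ± 3i.
Hence u_h = C1*cos(3*t)*exp(2*t) + C2*exp(2*t)*sin(3*t).
For the particular solution try u_p = A0 + A1*t. Substituting and matching coefficients of each power of t gives A0 = -72/169, A1 = -5/13, so u_p = -72/169 - 5*t/13.
General solution: u = -72/169 - 5*t/13 + C1*cos(3*t)*exp(2*t) + C2*exp(2*t)*sin(3*t).
Apply the initial conditions: u(0) = -72/169 + C1 = 5 and u'(0) = -5/13 + 2*C1 + 3*C2 = -2. Solving gives C1 = 917/169, C2 = -2107/507.

u = -72/169 - 5*t/13 - 2107*exp(2*t)*sin(3*t)/507 + 917*cos(3*t)*exp(2*t)/169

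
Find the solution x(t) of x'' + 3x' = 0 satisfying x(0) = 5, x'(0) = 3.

x = 6 - exp(-3*t)

Characteristic equation r² + 3r = 0 factors as (r + 3)r = 0, so r = -3, 0.
Hence x_h = C1*exp(-3*t) + C2.
Apply the initial conditions: x(0) = C1 + C2 = 5 and x'(0) = -3*C1 = 3. Solving gives C1 = -1, C2 = 6.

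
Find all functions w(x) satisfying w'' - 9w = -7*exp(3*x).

Characteristic equation r² - 9 = 0 factors as (r - 3)(r + 3) = 0, so r = 3, -3.
Hence w_h = C1*exp(3*x) + C2*exp(-3*x).
Since exp(3*x) solves the homogeneous equation (r = 3 is a root of multiplicity 1), multiply the trial by x. Try w_p = A*x*exp(3*x). Substituting into the equation and dividing by exp(3*x) gives A = -7/6, so w_p = -7*x*exp(3*x)/6.

w = C1*exp(3*x) + C2*exp(-3*x) - 7*x*exp(3*x)/6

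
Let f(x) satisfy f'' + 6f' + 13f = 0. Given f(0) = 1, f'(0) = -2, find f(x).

Characteristic equation r² + 6r + 13 = 0 has discriminant (6)² - 4·(13) = -16 < 0, so r = -3 ± 2i.
Hence f_h = C1*cos(2*x)*exp(-3*x) + C2*exp(-3*x)*sin(2*x).
Apply the initial conditions: f(0) = C1 = 1 and f'(0) = -3*C1 + 2*C2 = -2. Solving gives C1 = 1, C2 = 1/2.

f = cos(2*x)*exp(-3*x) + exp(-3*x)*sin(2*x)/2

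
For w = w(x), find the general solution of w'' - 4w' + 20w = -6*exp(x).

Characteristic equation r² - 4r + 20 = 0 has discriminant (-4)² - 4·(20) = -64 < 0, so r = 2 ± 4i.
Hence w_h = C1*cos(4*x)*exp(2*x) + C2*exp(2*x)*sin(4*x).
Try w_p = A*exp(x). Substituting into the equation and dividing by exp(x) gives A = -6/17, so w_p = -6*exp(x)/17.

w = -6*exp(x)/17 + C1*cos(4*x)*exp(2*x) + C2*exp(2*x)*sin(4*x)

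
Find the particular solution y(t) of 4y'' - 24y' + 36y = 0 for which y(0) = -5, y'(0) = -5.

y = -5*exp(3*t) + 10*t*exp(3*t)

Divide through by 4: y'' - 6y' + 9y = 0.
Characteristic equation r² - 6r + 9 = 0 has discriminant (-6)² - 4·(9) = 0, so r = 3 is a repeated root.
Hence y_h = (C1 + C2*t)*exp(3*t).
Apply the initial conditions: y(0) = C1 = -5 and y'(0) = C2 + 3*C1 = -5. Solving gives C1 = -5, C2 = 10.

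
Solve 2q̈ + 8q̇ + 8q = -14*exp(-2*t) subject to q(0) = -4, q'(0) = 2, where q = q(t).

Divide through by 2: q'' + 4q' + 4q = -7*exp(-2*t).
Characteristic equation r² + 4r + 4 = 0 has discriminant (4)² - 4·(4) = 0, so r = -2 is a repeated root.
Hence q_h = (C1 + C2*t)*exp(-2*t).
Since exp(-2*t) solves the homogeneous equation (r = -2 is a root of multiplicity 2), multiply the trial by t^2. Try q_p = A*t^2*exp(-2*t). Substituting into the equation and dividing by exp(-2*t) gives A = -7/2, so q_p = -7*t^2*exp(-2*t)/2.
General solution: q = C1*exp(-2*t) - 7*t^2*exp(-2*t)/2 + C2*t*exp(-2*t).
Apply the initial conditions: q(0) = C1 = -4 and q'(0) = C2 - 2*C1 = 2. Solving gives C1 = -4, C2 = -6.

q = -4*exp(-2*t) - 6*t*exp(-2*t) - 7*t**2*exp(-2*t)/2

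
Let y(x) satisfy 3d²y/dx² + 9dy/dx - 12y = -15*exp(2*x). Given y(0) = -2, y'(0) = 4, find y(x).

Divide through by 3: y'' + 3y' - 4y = -5*exp(2*x).
Characteristic equation r² + 3r - 4 = 0 factors as (r - 1)(r + 4) = 0, so r = 1, -4.
Hence y_h = C1*exp(x) + C2*exp(-4*x).
Try y_p = A*exp(2*x). Substituting into the equation and dividing by exp(2*x) gives A = -5/6, so y_p = -5*exp(2*x)/6.
General solution: y = -5*exp(2*x)/6 + C1*exp(x) + C2*exp(-4*x).
Apply the initial conditions: y(0) = -5/6 + C1 + C2 = -2 and y'(0) = -5/3 + C1 - 4*C2 = 4. Solving gives C1 = 1/5, C2 = -41/30.

y = -41*exp(-4*x)/30 - 5*exp(2*x)/6 + exp(x)/5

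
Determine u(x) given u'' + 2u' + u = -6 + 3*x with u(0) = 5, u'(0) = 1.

Characteristic equation r² + 2r + 1 = 0 has discriminant (2)² - 4·(1) = 0, so r = -1 is a repeated root.
Hence u_h = (C1 + C2*x)*exp(-x).
For the particular solution try u_p = A0 + A1*x. Substituting and matching coefficients of each power of x gives A0 = -12, A1 = 3, so u_p = -12 + 3*x.
General solution: u = -12 + 3*x + C1*exp(-x) + C2*x*exp(-x).
Apply the initial conditions: u(0) = -12 + C1 = 5 and u'(0) = 3 + C2 - C1 = 1. Solving gives C1 = 17, C2 = 15.

u = -12 + 3*x + 17*exp(-x) + 15*x*exp(-x)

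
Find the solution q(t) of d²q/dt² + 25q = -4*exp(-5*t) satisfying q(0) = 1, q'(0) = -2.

q = -12*sin(5*t)/25 - 2*exp(-5*t)/25 + 27*cos(5*t)/25

Characteristic equation r² + 25 = 0 has discriminant (0)² - 4·(25) = -100 < 0, so r = ± 5i.
Hence q_h = C1*cos(5*t) + C2*sin(5*t).
Try q_p = A*exp(-5*t). Substituting into the equation and dividing by exp(-5*t) gives A = -2/25, so q_p = -2*exp(-5*t)/25.
General solution: q = -2*exp(-5*t)/25 + C1*cos(5*t) + C2*sin(5*t).
Apply the initial conditions: q(0) = -2/25 + C1 = 1 and q'(0) = 2/5 + 5*C2 = -2. Solving gives C1 = 27/25, C2 = -12/25.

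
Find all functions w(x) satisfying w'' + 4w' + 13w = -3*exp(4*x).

Characteristic equation r² + 4r + 13 = 0 has discriminant (4)² - 4·(13) = -36 < 0, so r = -2 ± 3i.
Hence w_h = C1*cos(3*x)*exp(-2*x) + C2*exp(-2*x)*sin(3*x).
Try w_p = A*exp(4*x). Substituting into the equation and dividing by exp(4*x) gives A = -1/15, so w_p = -exp(4*x)/15.

w = -exp(4*x)/15 + C1*cos(3*x)*exp(-2*x) + C2*exp(-2*x)*sin(3*x)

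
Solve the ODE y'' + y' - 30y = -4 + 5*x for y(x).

Characteristic equation r² + r - 30 = 0 factors as (r - 5)(r + 6) = 0, so r = 5, -6.
Hence y_h = C1*exp(5*x) + C2*exp(-6*x).
For the particular solution try y_p = A0 + A1*x. Substituting and matching coefficients of each power of x gives A0 = 23/180, A1 = -1/6, so y_p = 23/180 - x/6.

y = 23/180 - x/6 + C1*exp(5*x) + C2*exp(-6*x)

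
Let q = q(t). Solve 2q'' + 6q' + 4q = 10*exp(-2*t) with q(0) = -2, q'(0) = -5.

q = -4*exp(-t) + 2*exp(-2*t) - 5*t*exp(-2*t)

Divide through by 2: q'' + 3q' + 2q = 5*exp(-2*t).
Characteristic equation r² + 3r + 2 = 0 factors as (r + 2)(r + 1) = 0, so r = -2, -1.
Hence q_h = C1*exp(-2*t) + C2*exp(-t).
Since exp(-2*t) solves the homogeneous equation (r = -2 is a root of multiplicity 1), multiply the trial by t. Try q_p = A*t*exp(-2*t). Substituting into the equation and dividing by exp(-2*t) gives A = -5, so q_p = -5*t*exp(-2*t).
General solution: q = C1*exp(-2*t) + C2*exp(-t) - 5*t*exp(-2*t).
Apply the initial conditions: q(0) = C1 + C2 = -2 and q'(0) = -5 - C2 - 2*C1 = -5. Solving gives C1 = 2, C2 = -4.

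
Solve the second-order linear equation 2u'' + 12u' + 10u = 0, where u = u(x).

Divide through by 2: u'' + 6u' + 5u = 0.
Characteristic equation r² + 6r + 5 = 0 factors as (r + 5)(r + 1) = 0, so r = -5, -1.
Hence u_h = C1*exp(-5*x) + C2*exp(-x).

u = C1*exp(-5*x) + C2*exp(-x)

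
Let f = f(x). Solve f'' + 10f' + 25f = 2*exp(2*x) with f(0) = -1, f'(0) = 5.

Characteristic equation r² + 10r + 25 = 0 has discriminant (10)² - 4·(25) = 0, so r = -5 is a repeated root.
Hence f_h = (C1 + C2*x)*exp(-5*x).
Try f_p = A*exp(2*x). Substituting into the equation and dividing by exp(2*x) gives A = 2/49, so f_p = 2*exp(2*x)/49.
General solution: f = 2*exp(2*x)/49 + C1*exp(-5*x) + C2*x*exp(-5*x).
Apply the initial conditions: f(0) = 2/49 + C1 = -1 and f'(0) = 4/49 + C2 - 5*C1 = 5. Solving gives C1 = -51/49, C2 = -2/7.

f = -51*exp(-5*x)/49 + 2*exp(2*x)/49 - 2*x*exp(-5*x)/7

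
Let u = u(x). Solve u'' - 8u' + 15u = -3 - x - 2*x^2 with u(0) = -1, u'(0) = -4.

Characteristic equation r² - 8r + 15 = 0 factors as (r - 5)(r - 3) = 0, so r = 5, 3.
Hence u_h = C1*exp(5*x) + C2*exp(3*x).
For the particular solution try u_p = A0 + A1*x + A2*x^2. Substituting and matching coefficients of each power of x gives A0 = -991/3375, A1 = -47/225, A2 = -2/15, so u_p = -991/3375 - 47*x/225 - 2*x^2/15.
General solution: u = -991/3375 - 47*x/225 - 2*x^2/15 + C1*exp(5*x) + C2*exp(3*x).
Apply the initial conditions: u(0) = -991/3375 + C1 + C2 = -1 and u'(0) = -47/225 + 3*C2 + 5*C1 = -4. Solving gives C1 = -209/250, C2 = 7/54.

u = -991/3375 - 209*exp(5*x)/250 - 47*x/225 - 2*x**2/15 + 7*exp(3*x)/54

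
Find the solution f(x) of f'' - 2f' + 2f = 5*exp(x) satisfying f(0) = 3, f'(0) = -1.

Characteristic equation r² - 2r + 2 = 0 has discriminant (-2)² - 4·(2) = -4 < 0, so r = 1 ± i.
Hence f_h = C1*cos(x)*exp(x) + C2*exp(x)*sin(x).
Try f_p = A*exp(x). Substituting into the equation and dividing by exp(x) gives A = 5, so f_p = 5*exp(x).
General solution: f = 5*exp(x) + C1*cos(x)*exp(x) + C2*exp(x)*sin(x).
Apply the initial conditions: f(0) = 5 + C1 = 3 and f'(0) = 5 + C1 + C2 = -1. Solving gives C1 = -2, C2 = -4.

f = 5*exp(x) - 4*exp(x)*sin(x) - 2*cos(x)*exp(x)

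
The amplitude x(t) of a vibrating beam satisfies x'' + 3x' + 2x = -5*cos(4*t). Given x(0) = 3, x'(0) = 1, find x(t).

Characteristic equation r² + 3r + 2 = 0 factors as (r + 2)(r + 1) = 0, so r = -2, -1.
Hence x_h = C1*exp(-2*t) + C2*exp(-t).
Try x_p = A*cos(4*t) + B*sin(4*t). Substituting and equating the coefficients of cos(4t) and sin(4t) gives A = 7/34, B = -3/17, so x_p = -3*sin(4*t)/17 + 7*cos(4*t)/34.
General solution: x = -3*sin(4*t)/17 + 7*cos(4*t)/34 + C1*exp(-2*t) + C2*exp(-t).
Apply the initial conditions: x(0) = 7/34 + C1 + C2 = 3 and x'(0) = -12/17 - C2 - 2*C1 = 1. Solving gives C1 = -9/2, C2 = 124/17.

x = -9*exp(-2*t)/2 - 3*sin(4*t)/17 + 7*cos(4*t)/34 + 124*exp(-t)/17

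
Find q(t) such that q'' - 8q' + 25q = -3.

q = -3/25 + C1*cos(3*t)*exp(4*t) + C2*exp(4*t)*sin(3*t)

Characteristic equation r² - 8r + 25 = 0 has discriminant (-8)² - 4·(25) = -36 < 0, so r = 4 ± 3i.
Hence q_h = C1*cos(3*t)*exp(4*t) + C2*exp(4*t)*sin(3*t).
For the particular solution try q_p = A0. Substituting and matching coefficients of each power of t gives A0 = -3/25, so q_p = -3/25.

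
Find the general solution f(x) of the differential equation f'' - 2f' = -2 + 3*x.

Characteristic equation r² - 2r = 0 factors as (r - 2)r = 0, so r = 2, 0.
Hence f_h = C1*exp(2*x) + C2.
Since 0 is a characteristic root (multiplicity 1), multiply the polynomial trial by x: try f_p = x*(A0 + A1*x). Substituting and matching coefficients of each power of x gives A0 = 1/4, A1 = -3/4, so f_p = -3*x^2/4 + x/4.

f = C2 - 3*x**2/4 + x/4 + C1*exp(2*x)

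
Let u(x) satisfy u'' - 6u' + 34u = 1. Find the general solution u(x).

Characteristic equation r² - 6r + 34 = 0 has discriminant (-6)² - 4·(34) = -100 < 0, so r = 3 ± 5i.
Hence u_h = C1*cos(5*x)*exp(3*x) + C2*exp(3*x)*sin(5*x).
For the particular solution try u_p = A0. Substituting and matching coefficients of each power of x gives A0 = 1/34, so u_p = 1/34.

u = 1/34 + C1*cos(5*x)*exp(3*x) + C2*exp(3*x)*sin(5*x)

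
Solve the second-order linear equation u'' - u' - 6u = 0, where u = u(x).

u = C1*exp(-2*x) + C2*exp(3*x)

Characteristic equation r² - r - 6 = 0 factors as (r + 2)(r - 3) = 0, so r = -2, 3.
Hence u_h = C1*exp(-2*x) + C2*exp(3*x).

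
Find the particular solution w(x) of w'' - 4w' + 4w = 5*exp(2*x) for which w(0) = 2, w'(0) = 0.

Characteristic equation r² - 4r + 4 = 0 has discriminant (-4)² - 4·(4) = 0, so r = 2 is a repeated root.
Hence w_h = (C1 + C2*x)*exp(2*x).
Since exp(2*x) solves the homogeneous equation (r = 2 is a root of multiplicity 2), multiply the trial by x^2. Try w_p = A*x^2*exp(2*x). Substituting into the equation and dividing by exp(2*x) gives A = 5/2, so w_p = 5*x^2*exp(2*x)/2.
General solution: w = C1*exp(2*x) + 5*x^2*exp(2*x)/2 + C2*x*exp(2*x).
Apply the initial conditions: w(0) = C1 = 2 and w'(0) = C2 + 2*C1 = 0. Solving gives C1 = 2, C2 = -4.

w = 2*exp(2*x) - 4*x*exp(2*x) + 5*x**2*exp(2*x)/2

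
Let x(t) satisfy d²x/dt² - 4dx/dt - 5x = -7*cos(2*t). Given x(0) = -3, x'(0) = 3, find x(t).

Characteristic equation r² - 4r - 5 = 0 factors as (r - 5)(r + 1) = 0, so r = 5, -1.
Hence x_h = C1*exp(5*t) + C2*exp(-t).
Try x_p = A*cos(2*t) + B*sin(2*t). Substituting and equating the coefficients of cos(2t) and sin(2t) gives A = 63/145, B = 56/145, so x_p = 56*sin(2*t)/145 + 63*cos(2*t)/145.
General solution: x = 56*sin(2*t)/145 + 63*cos(2*t)/145 + C1*exp(5*t) + C2*exp(-t).
Apply the initial conditions: x(0) = 63/145 + C1 + C2 = -3 and x'(0) = 112/145 - C2 + 5*C1 = 3. Solving gives C1 = -35/174, C2 = -97/30.

x = -97*exp(-t)/30 - 35*exp(5*t)/174 + 56*sin(2*t)/145 + 63*cos(2*t)/145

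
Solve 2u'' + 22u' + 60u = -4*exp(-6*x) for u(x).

u = C1*exp(-6*x) + C2*exp(-5*x) + 2*x*exp(-6*x)

Divide through by 2: u'' + 11u' + 30u = -2*exp(-6*x).
Characteristic equation r² + 11r + 30 = 0 factors as (r + 6)(r + 5) = 0, so r = -6, -5.
Hence u_h = C1*exp(-6*x) + C2*exp(-5*x).
Since exp(-6*x) solves the homogeneous equation (r = -6 is a root of multiplicity 1), multiply the trial by x. Try u_p = A*x*exp(-6*x). Substituting into the equation and dividing by exp(-6*x) gives A = 2, so u_p = 2*x*exp(-6*x).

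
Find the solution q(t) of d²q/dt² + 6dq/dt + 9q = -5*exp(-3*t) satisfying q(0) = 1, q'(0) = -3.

q = -5*t**2*exp(-3*t)/2 + exp(-3*t)

Characteristic equation r² + 6r + 9 = 0 has discriminant (6)² - 4·(9) = 0, so r = -3 is a repeated root.
Hence q_h = (C1 + C2*t)*exp(-3*t).
Since exp(-3*t) solves the homogeneous equation (r = -3 is a root of multiplicity 2), multiply the trial by t^2. Try q_p = A*t^2*exp(-3*t). Substituting into the equation and dividing by exp(-3*t) gives A = -5/2, so q_p = -5*t^2*exp(-3*t)/2.
General solution: q = C1*exp(-3*t) - 5*t^2*exp(-3*t)/2 + C2*t*exp(-3*t).
Apply the initial conditions: q(0) = C1 = 1 and q'(0) = C2 - 3*C1 = -3. Solving gives C1 = 1, C2 = 0.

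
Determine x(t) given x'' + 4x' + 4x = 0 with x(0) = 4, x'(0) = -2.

x = 4*exp(-2*t) + 6*t*exp(-2*t)

Characteristic equation r² + 4r + 4 = 0 has discriminant (4)² - 4·(4) = 0, so r = -2 is a repeated root.
Hence x_h = (C1 + C2*t)*exp(-2*t).
Apply the initial conditions: x(0) = C1 = 4 and x'(0) = C2 - 2*C1 = -2. Solving gives C1 = 4, C2 = 6.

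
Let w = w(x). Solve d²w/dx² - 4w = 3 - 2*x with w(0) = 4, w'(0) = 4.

Characteristic equation r² - 4 = 0 factors as (r + 2)(r - 2) = 0, so r = -2, 2.
Hence w_h = C1*exp(-2*x) + C2*exp(2*x).
For the particular solution try w_p = A0 + A1*x. Substituting and matching coefficients of each power of x gives A0 = -3/4, A1 = 1/2, so w_p = -3/4 + x/2.
General solution: w = -3/4 + x/2 + C1*exp(-2*x) + C2*exp(2*x).
Apply the initial conditions: w(0) = -3/4 + C1 + C2 = 4 and w'(0) = 1/2 - 2*C1 + 2*C2 = 4. Solving gives C1 = 3/2, C2 = 13/4.

w = -3/4 + x/2 + 3*exp(-2*x)/2 + 13*exp(2*x)/4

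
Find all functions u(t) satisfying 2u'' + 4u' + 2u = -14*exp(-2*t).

Divide through by 2: u'' + 2u' + u = -7*exp(-2*t).
Characteristic equation r² + 2r + 1 = 0 has discriminant (2)² - 4·(1) = 0, so r = -1 is a repeated root.
Hence u_h = (C1 + C2*t)*exp(-t).
Try u_p = A*exp(-2*t). Substituting into the equation and dividing by exp(-2*t) gives A = -7, so u_p = -7*exp(-2*t).

u = -7*exp(-2*t) + C1*exp(-t) + C2*t*exp(-t)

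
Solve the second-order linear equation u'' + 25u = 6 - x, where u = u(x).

Characteristic equation r² + 25 = 0 has discriminant (0)² - 4·(25) = -100 < 0, so r = ± 5i.
Hence u_h = C1*cos(5*x) + C2*sin(5*x).
For the particular solution try u_p = A0 + A1*x. Substituting and matching coefficients of each power of x gives A0 = 6/25, A1 = -1/25, so u_p = 6/25 - x/25.

u = 6/25 - x/25 + C1*cos(5*x) + C2*sin(5*x)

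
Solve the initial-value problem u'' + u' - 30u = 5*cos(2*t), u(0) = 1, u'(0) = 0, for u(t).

Characteristic equation r² + r - 30 = 0 factors as (r - 5)(r + 6) = 0, so r = 5, -6.
Hence u_h = C1*exp(5*t) + C2*exp(-6*t).
Try u_p = A*cos(2*t) + B*sin(2*t). Substituting and equating the coefficients of cos(2t) and sin(2t) gives A = -17/116, B = 1/116, so u_p = -17*cos(2*t)/116 + sin(2*t)/116.
General solution: u = -17*cos(2*t)/116 + sin(2*t)/116 + C1*exp(5*t) + C2*exp(-6*t).
Apply the initial conditions: u(0) = -17/116 + C1 + C2 = 1 and u'(0) = 1/58 - 6*C2 + 5*C1 = 0. Solving gives C1 = 199/319, C2 = 23/44.

u = -17*cos(2*t)/116 + sin(2*t)/116 + 23*exp(-6*t)/44 + 199*exp(5*t)/319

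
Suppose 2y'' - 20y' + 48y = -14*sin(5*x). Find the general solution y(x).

Divide through by 2: y'' - 10y' + 24y = -7*sin(5*x).
Characteristic equation r² - 10r + 24 = 0 factors as (r - 4)(r - 6) = 0, so r = 4, 6.
Hence y_h = C1*exp(4*x) + C2*exp(6*x).
Try y_p = A*cos(5*x) + B*sin(5*x). Substituting and equating the coefficients of cos(5x) and sin(5x) gives A = -350/2501, B = 7/2501, so y_p = -350*cos(5*x)/2501 + 7*sin(5*x)/2501.

y = -350*cos(5*x)/2501 + 7*sin(5*x)/2501 + C1*exp(4*x) + C2*exp(6*x)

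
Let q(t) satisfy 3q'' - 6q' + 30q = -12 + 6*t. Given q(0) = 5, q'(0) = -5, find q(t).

Divide through by 3: q'' - 2q' + 10q = -4 + 2*t.
Characteristic equation r² - 2r + 10 = 0 has discriminant (-2)² - 4·(10) = -36 < 0, so r = 1 ± 3i.
Hence q_h = C1*cos(3*t)*exp(t) + C2*exp(t)*sin(3*t).
For the particular solution try q_p = A0 + A1*t. Substituting and matching coefficients of each power of t gives A0 = -9/25, A1 = 1/5, so q_p = -9/25 + t/5.
General solution: q = -9/25 + t/5 + C1*cos(3*t)*exp(t) + C2*exp(t)*sin(3*t).
Apply the initial conditions: q(0) = -9/25 + C1 = 5 and q'(0) = 1/5 + C1 + 3*C2 = -5. Solving gives C1 = 134/25, C2 = -88/25.

q = -9/25 + t/5 - 88*exp(t)*sin(3*t)/25 + 134*cos(3*t)*exp(t)/25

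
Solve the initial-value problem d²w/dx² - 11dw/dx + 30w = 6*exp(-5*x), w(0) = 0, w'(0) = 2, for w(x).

Characteristic equation r² - 11r + 30 = 0 factors as (r - 5)(r - 6) = 0, so r = 5, 6.
Hence w_h = C1*exp(5*x) + C2*exp(6*x).
Try w_p = A*exp(-5*x). Substituting into the equation and dividing by exp(-5*x) gives A = 3/55, so w_p = 3*exp(-5*x)/55.
General solution: w = 3*exp(-5*x)/55 + C1*exp(5*x) + C2*exp(6*x).
Apply the initial conditions: w(0) = 3/55 + C1 + C2 = 0 and w'(0) = -3/11 + 5*C1 + 6*C2 = 2. Solving gives C1 = -13/5, C2 = 28/11.

w = -13*exp(5*x)/5 + 3*exp(-5*x)/55 + 28*exp(6*x)/11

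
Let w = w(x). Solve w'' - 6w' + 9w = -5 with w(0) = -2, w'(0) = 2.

Characteristic equation r² - 6r + 9 = 0 has discriminant (-6)² - 4·(9) = 0, so r = 3 is a repeated root.
Hence w_h = (C1 + C2*x)*exp(3*x).
For the particular solution try w_p = A0. Substituting and matching coefficients of each power of x gives A0 = -5/9, so w_p = -5/9.
General solution: w = -5/9 + C1*exp(3*x) + C2*x*exp(3*x).
Apply the initial conditions: w(0) = -5/9 + C1 = -2 and w'(0) = C2 + 3*C1 = 2. Solving gives C1 = -13/9, C2 = 19/3.

w = -5/9 - 13*exp(3*x)/9 + 19*x*exp(3*x)/3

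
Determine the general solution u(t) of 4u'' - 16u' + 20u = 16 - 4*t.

Divide through by 4: u'' - 4u' + 5u = 4 - t.
Characteristic equation r² - 4r + 5 = 0 has discriminant (-4)² - 4·(5) = -4 < 0, so r = 2 ± i.
Hence u_h = C1*cos(t)*exp(2*t) + C2*exp(2*t)*sin(t).
For the particular solution try u_p = A0 + A1*t. Substituting and matching coefficients of each power of t gives A0 = 16/25, A1 = -1/5, so u_p = 16/25 - t/5.

u = 16/25 - t/5 + C1*cos(t)*exp(2*t) + C2*exp(2*t)*sin(t)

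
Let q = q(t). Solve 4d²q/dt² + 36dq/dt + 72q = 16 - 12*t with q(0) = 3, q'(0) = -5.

q = 11/36 - 13*exp(-6*t)/12 - t/6 + 34*exp(-3*t)/9

Divide through by 4: q'' + 9q' + 18q = 4 - 3*t.
Characteristic equation r² + 9r + 18 = 0 factors as (r + 3)(r + 6) = 0, so r = -3, -6.
Hence q_h = C1*exp(-3*t) + C2*exp(-6*t).
For the particular solution try q_p = A0 + A1*t. Substituting and matching coefficients of each power of t gives A0 = 11/36, A1 = -1/6, so q_p = 11/36 - t/6.
General solution: q = 11/36 - t/6 + C1*exp(-3*t) + C2*exp(-6*t).
Apply the initial conditions: q(0) = 11/36 + C1 + C2 = 3 and q'(0) = -1/6 - 6*C2 - 3*C1 = -5. Solving gives C1 = 34/9, C2 = -13/12.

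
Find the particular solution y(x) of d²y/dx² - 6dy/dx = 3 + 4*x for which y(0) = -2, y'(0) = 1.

y = -245/108 - 11*x/18 - x**2/3 + 29*exp(6*x)/108

Characteristic equation r² - 6r = 0 factors as (r - 6)r = 0, so r = 6, 0.
Hence y_h = C1*exp(6*x) + C2.
Since 0 is a characteristic root (multiplicity 1), multiply the polynomial trial by x: try y_p = x*(A0 + A1*x). Substituting and matching coefficients of each power of x gives A0 = -11/18, A1 = -1/3, so y_p = -11*x/18 - x^2/3.
General solution: y = C2 - 11*x/18 - x^2/3 + C1*exp(6*x).
Apply the initial conditions: y(0) = C1 + C2 = -2 and y'(0) = -11/18 + 6*C1 = 1. Solving gives C1 = 29/108, C2 = -245/108.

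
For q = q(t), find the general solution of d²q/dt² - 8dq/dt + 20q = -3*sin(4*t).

q = -6*cos(4*t)/65 - 3*sin(4*t)/260 + C1*cos(2*t)*exp(4*t) + C2*exp(4*t)*sin(2*t)

Characteristic equation r² - 8r + 20 = 0 has discriminant (-8)² - 4·(20) = -16 < 0, so r = 4 ± 2i.
Hence q_h = C1*cos(2*t)*exp(4*t) + C2*exp(4*t)*sin(2*t).
Try q_p = A*cos(4*t) + B*sin(4*t). Substituting and equating the coefficients of cos(4t) and sin(4t) gives A = -6/65, B = -3/260, so q_p = -6*cos(4*t)/65 - 3*sin(4*t)/260.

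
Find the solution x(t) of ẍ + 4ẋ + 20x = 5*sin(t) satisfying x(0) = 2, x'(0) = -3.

x = -20*cos(t)/377 + 95*sin(t)/377 + 161*exp(-2*t)*sin(4*t)/754 + 774*cos(4*t)*exp(-2*t)/377

Characteristic equation r² + 4r + 20 = 0 has discriminant (4)² - 4·(20) = -64 < 0, so r = -2 ± 4i.
Hence x_h = C1*cos(4*t)*exp(-2*t) + C2*exp(-2*t)*sin(4*t).
Try x_p = A*cos(t) + B*sin(t). Substituting and equating the coefficients of cos(t) and sin(t) gives A = -20/377, B = 95/377, so x_p = -20*cos(t)/377 + 95*sin(t)/377.
General solution: x = -20*cos(t)/377 + 95*sin(t)/377 + C1*cos(4*t)*exp(-2*t) + C2*exp(-2*t)*sin(4*t).
Apply the initial conditions: x(0) = -20/377 + C1 = 2 and x'(0) = 95/377 - 2*C1 + 4*C2 = -3. Solving gives C1 = 774/377, C2 = 161/754.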